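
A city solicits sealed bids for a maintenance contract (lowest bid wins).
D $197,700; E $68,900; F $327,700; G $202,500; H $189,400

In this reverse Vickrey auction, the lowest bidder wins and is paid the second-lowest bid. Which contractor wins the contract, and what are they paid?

E is paid $189,400

Rule: the lowest bidder wins and is paid the second-lowest bid.
Bids in order: 68,900 (E) < 189,400 (H) < 197,700 (D) < 202,500 (G) < 327,700 (F)
E is lowest; is paid the second-lowest bid, $189,400.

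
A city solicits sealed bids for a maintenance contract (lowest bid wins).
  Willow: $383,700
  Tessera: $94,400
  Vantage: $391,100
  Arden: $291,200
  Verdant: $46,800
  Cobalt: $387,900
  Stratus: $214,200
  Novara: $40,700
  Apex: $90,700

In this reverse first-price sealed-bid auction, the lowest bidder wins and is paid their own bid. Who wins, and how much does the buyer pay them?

Sorting bids: 40,700 (Novara) < 46,800 (Verdant) < 90,700 (Apex) < 94,400 (Tessera) < 214,200 (Stratus) < 291,200 (Arden) < …
Novara is lowest → is paid own bid, $40,700.

Novara is paid $40,700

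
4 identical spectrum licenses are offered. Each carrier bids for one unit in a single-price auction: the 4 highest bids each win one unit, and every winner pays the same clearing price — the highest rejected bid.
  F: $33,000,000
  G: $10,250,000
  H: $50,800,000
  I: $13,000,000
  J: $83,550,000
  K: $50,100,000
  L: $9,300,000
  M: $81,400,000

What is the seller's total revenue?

Total revenue: $132,000,000

Bids ranked high→low: 83,550,000 (J), 81,400,000 (M), 50,800,000 (H), 50,100,000 (K), 33,000,000 (F), 13,000,000 (I), …
Winners (4 units): J, M, H, K.
Highest unsuccessful bid: $33,000,000 → clearing price.
Total revenue = 4 × $33,000,000 = $132,000,000.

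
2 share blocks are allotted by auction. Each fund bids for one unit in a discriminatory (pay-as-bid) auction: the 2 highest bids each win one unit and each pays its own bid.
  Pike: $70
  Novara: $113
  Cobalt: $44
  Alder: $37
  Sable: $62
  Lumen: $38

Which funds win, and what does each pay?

Sorting: 113 (Novara), 70 (Pike), 62 (Sable), 44 (Cobalt), …
Winners (2 units): Novara, Pike.
Each winner pays its own bid: Novara $113, Pike $70.

Novara $113, Pike $70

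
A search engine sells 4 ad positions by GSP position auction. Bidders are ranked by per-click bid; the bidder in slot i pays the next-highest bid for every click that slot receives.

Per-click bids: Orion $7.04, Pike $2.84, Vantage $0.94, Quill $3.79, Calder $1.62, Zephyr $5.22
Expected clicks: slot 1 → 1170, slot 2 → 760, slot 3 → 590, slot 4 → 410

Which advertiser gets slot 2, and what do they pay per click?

Sorting advertisers: $7.04 (Orion) > $5.22 (Zephyr) > $3.79 (Quill) > $2.84 (Pike) > $1.62 (Calder) > …
Slot 2 goes to the second-ranked bidder, Zephyr, who pays the next bid down: $3.79/click.

Zephyr; $3.79 per click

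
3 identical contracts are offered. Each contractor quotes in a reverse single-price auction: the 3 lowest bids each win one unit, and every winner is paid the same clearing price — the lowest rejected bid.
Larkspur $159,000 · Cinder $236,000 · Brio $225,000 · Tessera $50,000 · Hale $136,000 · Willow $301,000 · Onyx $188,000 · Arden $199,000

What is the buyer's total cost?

Total cost: $564,000

Sorting: 50,000 (Tessera), 136,000 (Hale), 159,000 (Larkspur), 188,000 (Onyx), 199,000 (Arden), …
Winners (3 units): Tessera, Hale, Larkspur.
Clearing price = lowest rejected bid = $188,000.
Total cost = 3 × $188,000 = $564,000.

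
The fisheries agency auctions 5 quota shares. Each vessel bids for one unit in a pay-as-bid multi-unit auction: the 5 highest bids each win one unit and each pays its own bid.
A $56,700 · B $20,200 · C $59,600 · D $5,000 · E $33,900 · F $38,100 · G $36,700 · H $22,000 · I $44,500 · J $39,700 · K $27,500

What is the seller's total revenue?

Total revenue: $238,600

Ordering the bids: 59,600 (C), 56,700 (A), 44,500 (I), 39,700 (J), 38,100 (F), 36,700 (G), 33,900 (E), …
Top 5: C, A, I, J, F.
Total revenue = 59,600 + 56,700 + 44,500 + 39,700 + 38,100 = $238,600.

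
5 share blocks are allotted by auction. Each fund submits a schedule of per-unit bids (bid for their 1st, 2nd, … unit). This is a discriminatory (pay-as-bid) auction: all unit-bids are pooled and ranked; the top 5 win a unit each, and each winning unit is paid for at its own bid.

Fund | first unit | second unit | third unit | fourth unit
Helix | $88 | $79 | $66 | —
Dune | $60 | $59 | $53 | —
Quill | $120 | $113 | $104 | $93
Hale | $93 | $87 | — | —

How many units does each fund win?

Hale 1, Quill 4

All unit-bids, highest first — top 5: 120 (Quill-1), 113 (Quill-2), 104 (Quill-3), 93 (Quill-4), 93 (Hale-1)
Next rejected bid: $88 (not a price — pay-as-bid).
Allocation: Hale 1, Quill 4.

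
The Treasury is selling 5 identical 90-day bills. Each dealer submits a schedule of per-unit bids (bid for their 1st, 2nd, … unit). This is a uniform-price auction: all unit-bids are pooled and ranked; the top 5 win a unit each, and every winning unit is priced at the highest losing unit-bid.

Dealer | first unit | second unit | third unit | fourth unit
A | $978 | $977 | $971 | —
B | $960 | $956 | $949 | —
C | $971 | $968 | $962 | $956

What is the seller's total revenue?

Pooled unit-bids ranked (top 5): 978 (A-1), 977 (A-2), 971 (A-3), 971 (C-1), 968 (C-2)
The (k+1)-th unit-bid is $962.
Allocation: A 3, C 2. Every unit priced at $962.
Revenue = 5 × 962 = $4,810.

Total revenue: $4,810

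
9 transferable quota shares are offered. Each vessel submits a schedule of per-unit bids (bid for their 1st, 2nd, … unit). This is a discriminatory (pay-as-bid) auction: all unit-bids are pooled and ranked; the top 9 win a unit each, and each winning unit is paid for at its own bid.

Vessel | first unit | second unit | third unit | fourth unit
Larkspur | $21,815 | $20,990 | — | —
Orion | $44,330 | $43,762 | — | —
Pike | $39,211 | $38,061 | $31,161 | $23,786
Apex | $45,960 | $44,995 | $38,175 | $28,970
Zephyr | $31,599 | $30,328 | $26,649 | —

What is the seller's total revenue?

Total revenue: $357,254

Merging the schedules and taking the best 9: 45,960 (Apex-1), 44,995 (Apex-2), 44,330 (Orion-1), 43,762 (Orion-2), 39,211 (Pike-1), 38,175 (Apex-3), 38,061 (Pike-2), 31,599 (Zephyr-1), 31,161 (Pike-3)
Next rejected bid: $30,328 (not a price — pay-as-bid).
Each winning unit pays its own bid.
Revenue = 45,960 + 44,995 + 44,330 + 43,762 + 39,211 + 38,175 + 38,061 + 31,599 + 31,161 = $357,254.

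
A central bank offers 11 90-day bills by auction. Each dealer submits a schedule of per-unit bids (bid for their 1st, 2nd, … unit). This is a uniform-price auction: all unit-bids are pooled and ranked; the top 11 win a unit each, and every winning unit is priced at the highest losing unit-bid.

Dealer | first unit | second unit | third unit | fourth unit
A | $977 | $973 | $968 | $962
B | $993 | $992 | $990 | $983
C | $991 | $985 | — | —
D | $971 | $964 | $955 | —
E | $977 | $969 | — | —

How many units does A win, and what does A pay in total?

All unit-bids, highest first — top 11: 993 (B-1), 992 (B-2), 991 (C-1), 990 (B-3), 985 (C-2), 983 (B-4), 977 (A-1), 977 (E-1), 973 (A-2), 971 (D-1), 969 (E-2)
First bid not allocated: $968.
A wins 2 unit(s) at $968 each.

A: 2 units, pays $1,936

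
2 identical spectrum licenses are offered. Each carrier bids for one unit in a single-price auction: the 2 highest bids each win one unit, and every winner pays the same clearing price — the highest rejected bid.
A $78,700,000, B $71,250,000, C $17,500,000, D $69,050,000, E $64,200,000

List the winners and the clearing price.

A, B; each pays $69,050,000

Bids ranked high→low: 78,700,000 (A), 71,250,000 (B), 69,050,000 (D), 64,200,000 (E), …
Top 2: A, B.
First losing bid is D's $69,050,000, which sets the uniform price.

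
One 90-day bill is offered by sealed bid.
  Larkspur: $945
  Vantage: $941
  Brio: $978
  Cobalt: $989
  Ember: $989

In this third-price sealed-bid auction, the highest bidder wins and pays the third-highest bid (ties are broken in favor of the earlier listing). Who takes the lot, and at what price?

Bids in order: 989 (Cobalt) > 989 (Ember) > 978 (Brio) > 945 (Larkspur) > 941 (Vantage)
Cobalt and Ember tie at $989; tie-break gives it to Cobalt.
Cobalt wins; payment is bid #3 in the ranking = $978.

Cobalt pays $978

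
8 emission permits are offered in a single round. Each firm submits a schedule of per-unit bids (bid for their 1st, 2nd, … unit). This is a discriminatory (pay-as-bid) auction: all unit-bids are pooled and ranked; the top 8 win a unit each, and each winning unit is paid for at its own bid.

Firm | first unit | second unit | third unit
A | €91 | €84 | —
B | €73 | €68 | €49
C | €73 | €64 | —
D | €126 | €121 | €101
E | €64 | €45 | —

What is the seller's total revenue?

Merging the schedules and taking the best 8: 126 (D-1), 121 (D-2), 101 (D-3), 91 (A-1), 84 (A-2), 73 (B-1), 73 (C-1), 68 (B-2)
Next rejected bid: €64 (not a price — pay-as-bid).
Each winning unit pays its own bid.
Revenue = 126 + 121 + 101 + 91 + 84 + 73 + 73 + 68 = €737.

Total revenue: €737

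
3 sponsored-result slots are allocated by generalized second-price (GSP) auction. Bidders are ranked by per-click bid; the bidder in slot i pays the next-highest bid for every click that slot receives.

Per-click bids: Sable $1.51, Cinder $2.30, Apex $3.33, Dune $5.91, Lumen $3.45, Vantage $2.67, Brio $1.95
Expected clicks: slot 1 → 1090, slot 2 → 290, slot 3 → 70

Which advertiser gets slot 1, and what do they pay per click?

Dune; $3.45 per click

Per-click bids in order: $5.91 (Dune) > $3.45 (Lumen) > $3.33 (Apex) > $2.67 (Vantage) > …
Slot 1 goes to the first-ranked bidder, Dune, who pays the next bid down: $3.45/click.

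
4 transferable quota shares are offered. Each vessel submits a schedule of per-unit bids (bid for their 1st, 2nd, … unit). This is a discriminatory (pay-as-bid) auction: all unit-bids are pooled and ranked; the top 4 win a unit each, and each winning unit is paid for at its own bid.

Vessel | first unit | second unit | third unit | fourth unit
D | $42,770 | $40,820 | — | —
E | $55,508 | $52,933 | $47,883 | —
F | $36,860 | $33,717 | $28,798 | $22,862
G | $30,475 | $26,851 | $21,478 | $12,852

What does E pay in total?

E pays $156,324

All unit-bids, highest first — top 4: 55,508 (E-1), 52,933 (E-2), 47,883 (E-3), 42,770 (D-1)
Next rejected bid: $40,820 (not a price — pay-as-bid).
E's winning unit-bids: 55,508 + 52,933 + 47,883 = $156,324.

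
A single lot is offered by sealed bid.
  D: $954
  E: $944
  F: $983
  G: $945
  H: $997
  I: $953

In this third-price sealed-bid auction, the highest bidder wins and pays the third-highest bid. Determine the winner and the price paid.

H pays $954

Bids ranked: 997 (H) > 983 (F) > 954 (D) > 953 (I) > 945 (G) > 944 (E)
H wins; payment is bid #3 in the ranking = $954.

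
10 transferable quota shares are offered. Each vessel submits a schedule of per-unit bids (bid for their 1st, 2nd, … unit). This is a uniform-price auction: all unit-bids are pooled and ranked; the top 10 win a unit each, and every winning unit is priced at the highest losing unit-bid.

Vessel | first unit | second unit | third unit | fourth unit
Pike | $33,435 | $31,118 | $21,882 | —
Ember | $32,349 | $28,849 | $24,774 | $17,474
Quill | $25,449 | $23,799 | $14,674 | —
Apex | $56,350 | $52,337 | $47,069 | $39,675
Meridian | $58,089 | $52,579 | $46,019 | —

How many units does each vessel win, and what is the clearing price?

Merging the schedules and taking the best 10: 58,089 (Meridian-1), 56,350 (Apex-1), 52,579 (Meridian-2), 52,337 (Apex-2), 47,069 (Apex-3), 46,019 (Meridian-3), 39,675 (Apex-4), 33,435 (Pike-1), 32,349 (Ember-1), 31,118 (Pike-2)
First bid not allocated: $28,849.
Allocation: Apex 4, Ember 1, Meridian 3, Pike 2.

Apex 4, Ember 1, Meridian 3, Pike 2; clearing price $28,849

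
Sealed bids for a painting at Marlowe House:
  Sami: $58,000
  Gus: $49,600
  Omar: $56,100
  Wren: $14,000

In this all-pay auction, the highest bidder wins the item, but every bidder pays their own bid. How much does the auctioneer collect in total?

Bids in order: 58,000 (Sami) > 56,100 (Omar) > 49,600 (Gus) > 14,000 (Wren)
Every bidder forfeits their bid regardless of winning.
Revenue = 58,000 + 49,600 + 56,100 + 14,000 = $177,700.

Total revenue: $177,700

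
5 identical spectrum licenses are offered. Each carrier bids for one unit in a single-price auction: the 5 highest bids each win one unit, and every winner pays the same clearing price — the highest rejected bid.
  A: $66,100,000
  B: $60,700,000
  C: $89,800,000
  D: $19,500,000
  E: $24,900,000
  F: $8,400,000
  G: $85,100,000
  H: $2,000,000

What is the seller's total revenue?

Total revenue: $97,500,000

Sorting: 89,800,000 (C), 85,100,000 (G), 66,100,000 (A), 60,700,000 (B), 24,900,000 (E), 19,500,000 (D), 8,400,000 (F), …
Top 5: C, G, A, B, E.
First losing bid is D's $19,500,000, which sets the uniform price.
Total revenue = 5 × $19,500,000 = $97,500,000.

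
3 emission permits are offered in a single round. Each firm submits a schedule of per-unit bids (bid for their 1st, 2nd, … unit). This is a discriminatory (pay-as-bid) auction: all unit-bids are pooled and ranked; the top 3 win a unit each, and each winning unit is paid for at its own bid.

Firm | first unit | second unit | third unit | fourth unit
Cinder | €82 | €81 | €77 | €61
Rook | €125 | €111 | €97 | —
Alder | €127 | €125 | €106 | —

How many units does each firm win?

All unit-bids, highest first — top 3: 127 (Alder-1), 125 (Rook-1), 125 (Alder-2)
Next rejected bid: €111 (not a price — pay-as-bid).
Allocation: Alder 2, Rook 1.

Alder 2, Rook 1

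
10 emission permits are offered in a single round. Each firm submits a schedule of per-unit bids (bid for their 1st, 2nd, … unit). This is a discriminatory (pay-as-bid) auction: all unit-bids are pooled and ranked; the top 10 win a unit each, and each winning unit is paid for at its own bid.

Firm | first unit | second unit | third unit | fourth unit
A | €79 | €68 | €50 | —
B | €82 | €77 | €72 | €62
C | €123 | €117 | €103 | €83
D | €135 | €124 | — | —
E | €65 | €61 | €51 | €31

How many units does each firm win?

Merging the schedules and taking the best 10: 135 (D-1), 124 (D-2), 123 (C-1), 117 (C-2), 103 (C-3), 83 (C-4), 82 (B-1), 79 (A-1), 77 (B-2), 72 (B-3)
Next rejected bid: €68 (not a price — pay-as-bid).
Allocation: A 1, B 3, C 4, D 2.

A 1, B 3, C 4, D 2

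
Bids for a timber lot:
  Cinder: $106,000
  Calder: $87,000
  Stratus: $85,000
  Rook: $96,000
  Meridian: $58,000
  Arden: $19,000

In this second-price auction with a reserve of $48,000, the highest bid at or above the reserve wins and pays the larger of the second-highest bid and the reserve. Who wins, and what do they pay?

Second-price auction with a reserve of $48,000: the highest bid at or above the reserve wins and pays the larger of the second-highest bid and the reserve.
Bids ranked: 106,000 (Cinder) > 96,000 (Rook) > 87,000 (Calder) > 85,000 (Stratus) > 58,000 (Meridian) > 19,000 (Arden)
Highest eligible bid: Cinder at $106,000.
Second-highest bid $96,000 exceeds the reserve $48,000 → payment $96,000.

Cinder pays $96,000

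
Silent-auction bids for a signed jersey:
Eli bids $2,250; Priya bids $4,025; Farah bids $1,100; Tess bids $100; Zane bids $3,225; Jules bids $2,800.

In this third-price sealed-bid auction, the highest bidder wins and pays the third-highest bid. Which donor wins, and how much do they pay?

Priya pays $2,800

Rule: the highest bidder wins and pays the third-highest bid.
Bids ranked: 4,025 (Priya) > 3,225 (Zane) > 2,800 (Jules) > 2,250 (Eli) > 1,100 (Farah) > 100 (Tess)
Priya is highest; pays the third-highest bid, $2,800.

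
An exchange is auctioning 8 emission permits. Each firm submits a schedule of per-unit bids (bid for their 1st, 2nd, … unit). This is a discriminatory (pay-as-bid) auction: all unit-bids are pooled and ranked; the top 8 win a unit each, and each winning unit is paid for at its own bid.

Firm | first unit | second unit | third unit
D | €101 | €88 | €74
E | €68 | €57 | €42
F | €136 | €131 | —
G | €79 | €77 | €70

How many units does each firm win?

All unit-bids, highest first — top 8: 136 (F-1), 131 (F-2), 101 (D-1), 88 (D-2), 79 (G-1), 77 (G-2), 74 (D-3), 70 (G-3)
Next rejected bid: €68 (not a price — pay-as-bid).
Allocation: D 3, F 2, G 3.

D 3, F 2, G 3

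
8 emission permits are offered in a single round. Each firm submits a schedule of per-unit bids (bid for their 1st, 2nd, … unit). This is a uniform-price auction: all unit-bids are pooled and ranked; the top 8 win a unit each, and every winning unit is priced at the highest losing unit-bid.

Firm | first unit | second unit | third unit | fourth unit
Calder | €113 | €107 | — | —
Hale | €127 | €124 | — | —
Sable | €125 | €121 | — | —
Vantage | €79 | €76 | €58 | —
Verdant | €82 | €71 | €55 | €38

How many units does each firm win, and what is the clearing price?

Pooled unit-bids ranked (top 8): 127 (Hale-1), 125 (Sable-1), 124 (Hale-2), 121 (Sable-2), 113 (Calder-1), 107 (Calder-2), 82 (Verdant-1), 79 (Vantage-1)
First bid not allocated: €76.
Allocation: Calder 2, Hale 2, Sable 2, Vantage 1, Verdant 1.

Calder 2, Hale 2, Sable 2, Vantage 1, Verdant 1; clearing price €76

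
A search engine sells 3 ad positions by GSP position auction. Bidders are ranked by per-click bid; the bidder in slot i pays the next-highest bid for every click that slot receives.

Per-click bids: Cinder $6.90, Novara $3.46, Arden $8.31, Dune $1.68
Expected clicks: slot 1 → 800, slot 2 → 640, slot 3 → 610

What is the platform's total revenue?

Per-click bids in order: $8.31 (Arden) > $6.90 (Cinder) > $3.46 (Novara) > $1.68 (Dune)
Slot 1: Arden pays $6.90 × 800 = $5520.00
Slot 2: Cinder pays $3.46 × 640 = $2214.40
Slot 3: Novara pays $1.68 × 610 = $1024.80
Total = $8759.20

Total revenue: $8759.20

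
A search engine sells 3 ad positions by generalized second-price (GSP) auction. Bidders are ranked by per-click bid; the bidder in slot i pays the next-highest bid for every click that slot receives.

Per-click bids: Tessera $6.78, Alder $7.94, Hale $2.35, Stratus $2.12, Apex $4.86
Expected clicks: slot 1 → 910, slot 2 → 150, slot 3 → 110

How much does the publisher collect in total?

Sorting advertisers: $7.94 (Alder) > $6.78 (Tessera) > $4.86 (Apex) > $2.35 (Hale) > …
Slot 1: Alder pays $6.78 × 910 = $6169.80
Slot 2: Tessera pays $4.86 × 150 = $729.00
Slot 3: Apex pays $2.35 × 110 = $258.50
Total = $7157.30

Total revenue: $7157.30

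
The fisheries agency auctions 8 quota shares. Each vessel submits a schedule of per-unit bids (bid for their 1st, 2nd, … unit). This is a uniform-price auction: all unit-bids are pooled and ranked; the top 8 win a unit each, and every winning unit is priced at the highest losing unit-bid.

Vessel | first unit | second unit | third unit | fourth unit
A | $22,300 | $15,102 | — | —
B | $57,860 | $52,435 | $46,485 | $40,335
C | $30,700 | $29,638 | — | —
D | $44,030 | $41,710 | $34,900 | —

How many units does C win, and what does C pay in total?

Pooled unit-bids ranked (top 8): 57,860 (B-1), 52,435 (B-2), 46,485 (B-3), 44,030 (D-1), 41,710 (D-2), 40,335 (B-4), 34,900 (D-3), 30,700 (C-1)
The (k+1)-th unit-bid is $29,638.
C wins 1 unit(s) at $29,638 each.

C: 1 unit, pays $29,638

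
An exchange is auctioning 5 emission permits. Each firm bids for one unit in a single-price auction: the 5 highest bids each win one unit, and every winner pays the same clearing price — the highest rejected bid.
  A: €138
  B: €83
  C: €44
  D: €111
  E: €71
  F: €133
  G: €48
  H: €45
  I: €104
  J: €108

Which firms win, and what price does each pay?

Sorting: 138 (A), 133 (F), 111 (D), 108 (J), 104 (I), 83 (B), 71 (E), …
The 5 highest are A, F, D, J, I.
Clearing price = highest rejected bid = €83.

A, F, D, J, I; each pays €83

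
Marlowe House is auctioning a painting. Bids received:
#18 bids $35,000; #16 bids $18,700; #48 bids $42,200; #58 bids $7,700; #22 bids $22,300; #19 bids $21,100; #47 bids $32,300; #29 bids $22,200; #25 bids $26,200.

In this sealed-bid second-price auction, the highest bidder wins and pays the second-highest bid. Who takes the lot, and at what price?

#48 pays $35,000

Sorting bids: 42,200 (#48) > 35,000 (#18) > 32,300 (#47) > 26,200 (#25) > 22,300 (#22) > 22,200 (#29) > …
Second-price: #48 pays #18's bid of $35,000.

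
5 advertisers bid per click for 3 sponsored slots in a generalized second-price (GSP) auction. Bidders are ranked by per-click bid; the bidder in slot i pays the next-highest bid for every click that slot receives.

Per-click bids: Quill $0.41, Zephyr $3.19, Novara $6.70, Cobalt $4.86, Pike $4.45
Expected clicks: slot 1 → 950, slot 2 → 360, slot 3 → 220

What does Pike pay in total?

Pike pays $701.80

Ranked by bid: $6.70 (Novara) > $4.86 (Cobalt) > $4.45 (Pike) > $3.19 (Zephyr) > …
Pike holds slot 3 → pays next bid $3.19 × 220 clicks = $701.80.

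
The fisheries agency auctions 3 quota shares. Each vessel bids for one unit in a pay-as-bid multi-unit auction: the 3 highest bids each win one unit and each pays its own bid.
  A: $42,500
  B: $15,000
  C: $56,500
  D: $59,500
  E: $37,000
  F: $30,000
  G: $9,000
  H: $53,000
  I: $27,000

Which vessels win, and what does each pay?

D $59,500, C $56,500, H $53,000

Sorting: 59,500 (D), 56,500 (C), 53,000 (H), 42,500 (A), 37,000 (E), …
Top 3: D, C, H.
Each winner pays its own bid: D $59,500, C $56,500, H $53,000.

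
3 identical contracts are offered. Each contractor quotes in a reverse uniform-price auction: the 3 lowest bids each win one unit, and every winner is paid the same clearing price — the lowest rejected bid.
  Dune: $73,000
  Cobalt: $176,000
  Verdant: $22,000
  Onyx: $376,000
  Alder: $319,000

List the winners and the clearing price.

Verdant, Dune, Cobalt; each is paid $319,000

Bids ranked low→high: 22,000 (Verdant), 73,000 (Dune), 176,000 (Cobalt), 319,000 (Alder), 376,000 (Onyx)
Lowest 3: Verdant, Dune, Cobalt.
First losing bid is Alder's $319,000, which sets the uniform price.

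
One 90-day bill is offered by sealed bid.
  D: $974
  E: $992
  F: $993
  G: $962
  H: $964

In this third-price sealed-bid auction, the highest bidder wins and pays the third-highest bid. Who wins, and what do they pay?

Bids ranked: 993 (F) > 992 (E) > 974 (D) > 964 (H) > 962 (G)
F wins; payment is bid #3 in the ranking = $974.

F pays $974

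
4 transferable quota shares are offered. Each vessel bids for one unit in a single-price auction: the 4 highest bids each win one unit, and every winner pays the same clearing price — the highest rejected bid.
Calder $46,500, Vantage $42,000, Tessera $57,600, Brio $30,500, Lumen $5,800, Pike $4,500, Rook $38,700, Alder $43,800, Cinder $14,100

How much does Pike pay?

Bids ranked high→low: 57,600 (Tessera), 46,500 (Calder), 43,800 (Alder), 42,000 (Vantage), 38,700 (Rook), 30,500 (Brio), …
The 4 highest are Tessera, Calder, Alder, Vantage.
Highest unsuccessful bid: $38,700 → clearing price.
Pike does not win → pays $0.

Pike pays $0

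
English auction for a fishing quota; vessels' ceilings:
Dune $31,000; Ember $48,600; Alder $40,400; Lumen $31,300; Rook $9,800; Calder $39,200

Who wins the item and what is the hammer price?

Ember wins at $40,400

Rule: the price rises until one bidder remains; the winner pays the price at which the last rival dropped out.
Limits ranked: 48,600 (Ember) > 40,400 (Alder) > 39,200 (Calder) > 31,300 (Lumen) > 31,000 (Dune) > 9,800 (Rook)
Once the price passes $40,400, only Ember is left; the hammer falls at Alder's limit of $40,400.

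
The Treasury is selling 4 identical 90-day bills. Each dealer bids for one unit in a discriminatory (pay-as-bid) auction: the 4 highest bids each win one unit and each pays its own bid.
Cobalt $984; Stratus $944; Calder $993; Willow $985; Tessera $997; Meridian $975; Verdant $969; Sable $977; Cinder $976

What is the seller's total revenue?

Sorting: 997 (Tessera), 993 (Calder), 985 (Willow), 984 (Cobalt), 977 (Sable), 976 (Cinder), …
Top 4: Tessera, Calder, Willow, Cobalt.
Total revenue = 997 + 993 + 985 + 984 = $3,959.

Total revenue: $3,959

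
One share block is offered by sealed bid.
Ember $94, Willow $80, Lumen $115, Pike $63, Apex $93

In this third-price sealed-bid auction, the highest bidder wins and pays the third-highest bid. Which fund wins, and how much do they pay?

Lumen pays $93

Bids ranked: 115 (Lumen) > 94 (Ember) > 93 (Apex) > 80 (Willow) > 63 (Pike)
Lumen wins; payment is bid #3 in the ranking = $93.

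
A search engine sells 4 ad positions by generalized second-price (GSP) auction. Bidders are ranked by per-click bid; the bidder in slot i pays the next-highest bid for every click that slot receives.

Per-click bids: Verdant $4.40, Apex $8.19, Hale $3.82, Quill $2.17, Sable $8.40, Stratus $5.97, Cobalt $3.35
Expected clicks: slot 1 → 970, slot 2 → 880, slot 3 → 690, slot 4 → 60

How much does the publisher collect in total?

Total revenue: $16463.10

Sorting advertisers: $8.40 (Sable) > $8.19 (Apex) > $5.97 (Stratus) > $4.40 (Verdant) > $3.82 (Hale) > …
Slot 1: Sable pays $8.19 × 970 = $7944.30
Slot 2: Apex pays $5.97 × 880 = $5253.60
Slot 3: Stratus pays $4.40 × 690 = $3036.00
Slot 4: Verdant pays $3.82 × 60 = $229.20
Total = $16463.10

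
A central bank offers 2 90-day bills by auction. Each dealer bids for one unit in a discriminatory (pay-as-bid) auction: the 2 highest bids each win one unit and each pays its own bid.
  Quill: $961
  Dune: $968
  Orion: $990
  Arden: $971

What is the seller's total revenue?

Ordering the bids: 990 (Orion), 971 (Arden), 968 (Dune), 961 (Quill)
Top 2: Orion, Arden.
Total revenue = 990 + 971 = $1,961.

Total revenue: $1,961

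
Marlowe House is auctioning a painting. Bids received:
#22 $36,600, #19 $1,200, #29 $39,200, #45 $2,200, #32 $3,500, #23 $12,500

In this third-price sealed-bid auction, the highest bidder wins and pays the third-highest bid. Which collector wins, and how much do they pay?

#29 pays $12,500

Rule: the highest bidder wins and pays the third-highest bid.
Bids ranked: 39,200 (#29) > 36,600 (#22) > 12,500 (#23) > 3,500 (#32) > 2,200 (#45) > 1,200 (#19)
#29 is highest; pays the third-highest bid, $12,500.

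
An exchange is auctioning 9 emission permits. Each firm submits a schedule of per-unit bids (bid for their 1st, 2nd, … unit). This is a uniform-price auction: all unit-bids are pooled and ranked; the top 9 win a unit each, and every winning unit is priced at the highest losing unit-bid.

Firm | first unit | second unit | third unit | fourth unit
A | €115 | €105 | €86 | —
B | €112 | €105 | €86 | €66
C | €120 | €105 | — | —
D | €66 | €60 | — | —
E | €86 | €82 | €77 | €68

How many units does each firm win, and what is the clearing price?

A 3, B 3, C 2, E 1; clearing price €82

Merging the schedules and taking the best 9: 120 (C-1), 115 (A-1), 112 (B-1), 105 (A-2), 105 (B-2), 105 (C-2), 86 (A-3), 86 (B-3), 86 (E-1)
Highest rejected unit-bid = €82.
Allocation: A 3, B 3, C 2, E 1.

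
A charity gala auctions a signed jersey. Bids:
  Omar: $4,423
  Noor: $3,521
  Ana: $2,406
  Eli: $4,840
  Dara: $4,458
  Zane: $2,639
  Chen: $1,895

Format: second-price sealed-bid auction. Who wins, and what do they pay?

Eli pays $4,458

Bids in order: 4,840 (Eli) > 4,458 (Dara) > 4,423 (Omar) > 3,521 (Noor) > 2,639 (Zane) > 2,406 (Ana) > …
Eli is highest; pays the second-highest bid, $4,458.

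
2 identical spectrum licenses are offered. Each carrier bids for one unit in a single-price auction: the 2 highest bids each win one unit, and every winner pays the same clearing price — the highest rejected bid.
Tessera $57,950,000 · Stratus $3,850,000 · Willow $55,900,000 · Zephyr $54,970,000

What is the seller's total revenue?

Bids ranked high→low: 57,950,000 (Tessera), 55,900,000 (Willow), 54,970,000 (Zephyr), 3,850,000 (Stratus)
Winners (2 units): Tessera, Willow.
Clearing price = highest rejected bid = $54,970,000.
Total revenue = 2 × $54,970,000 = $109,940,000.

Total revenue: $109,940,000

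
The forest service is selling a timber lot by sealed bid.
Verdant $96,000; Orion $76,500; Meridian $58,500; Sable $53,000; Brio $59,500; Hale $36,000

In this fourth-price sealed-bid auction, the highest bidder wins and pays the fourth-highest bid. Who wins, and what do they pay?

Verdant pays $58,500

Fourth-price sealed-bid auction: the highest bidder wins and pays the fourth-highest bid.
Bids in order: 96,000 (Verdant) > 76,500 (Orion) > 59,500 (Brio) > 58,500 (Meridian) > 53,000 (Sable) > 36,000 (Hale)
Verdant is highest; pays the fourth-highest bid, $58,500.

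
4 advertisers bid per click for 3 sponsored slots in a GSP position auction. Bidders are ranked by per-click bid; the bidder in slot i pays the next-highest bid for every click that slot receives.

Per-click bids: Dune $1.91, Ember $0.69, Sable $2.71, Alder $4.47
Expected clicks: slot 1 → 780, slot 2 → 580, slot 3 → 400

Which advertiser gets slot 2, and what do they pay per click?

Sable; $1.91 per click

Per-click bids in order: $4.47 (Alder) > $2.71 (Sable) > $1.91 (Dune) > $0.69 (Ember)
Slot 2 goes to the second-ranked bidder, Sable, who pays the next bid down: $1.91/click.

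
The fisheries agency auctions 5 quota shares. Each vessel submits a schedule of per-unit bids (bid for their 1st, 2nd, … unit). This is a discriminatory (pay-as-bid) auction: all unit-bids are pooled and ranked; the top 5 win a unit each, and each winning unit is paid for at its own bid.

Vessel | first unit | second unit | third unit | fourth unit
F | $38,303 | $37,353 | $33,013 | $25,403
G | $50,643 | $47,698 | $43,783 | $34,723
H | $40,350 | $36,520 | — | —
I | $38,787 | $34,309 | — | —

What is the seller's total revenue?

Pooled unit-bids ranked (top 5): 50,643 (G-1), 47,698 (G-2), 43,783 (G-3), 40,350 (H-1), 38,787 (I-1)
Next rejected bid: $38,303 (not a price — pay-as-bid).
Each winning unit pays its own bid.
Revenue = 50,643 + 47,698 + 43,783 + 40,350 + 38,787 = $221,261.

Total revenue: $221,261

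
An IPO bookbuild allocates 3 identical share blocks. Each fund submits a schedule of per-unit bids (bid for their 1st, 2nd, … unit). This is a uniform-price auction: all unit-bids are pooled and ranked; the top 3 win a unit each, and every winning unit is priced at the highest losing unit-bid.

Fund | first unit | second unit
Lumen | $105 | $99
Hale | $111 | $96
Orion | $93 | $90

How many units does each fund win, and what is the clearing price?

Hale 1, Lumen 2; clearing price $96

Pooled unit-bids ranked (top 3): 111 (Hale-1), 105 (Lumen-1), 99 (Lumen-2)
Highest rejected unit-bid = $96.
Allocation: Hale 1, Lumen 2.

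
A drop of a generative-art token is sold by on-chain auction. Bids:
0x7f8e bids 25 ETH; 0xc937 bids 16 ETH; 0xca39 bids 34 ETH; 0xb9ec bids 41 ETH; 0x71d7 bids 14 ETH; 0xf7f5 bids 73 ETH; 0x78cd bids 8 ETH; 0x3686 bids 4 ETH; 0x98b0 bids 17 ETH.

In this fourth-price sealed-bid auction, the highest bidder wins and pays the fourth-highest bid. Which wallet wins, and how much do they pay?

Rule: the highest bidder wins and pays the fourth-highest bid.
Bids ranked: 73 (0xf7f5) > 41 (0xb9ec) > 34 (0xca39) > 25 (0x7f8e) > 17 (0x98b0) > 16 (0xc937) > …
0xf7f5 is highest; pays the fourth-highest bid, 25 ETH.

0xf7f5 pays 25 ETH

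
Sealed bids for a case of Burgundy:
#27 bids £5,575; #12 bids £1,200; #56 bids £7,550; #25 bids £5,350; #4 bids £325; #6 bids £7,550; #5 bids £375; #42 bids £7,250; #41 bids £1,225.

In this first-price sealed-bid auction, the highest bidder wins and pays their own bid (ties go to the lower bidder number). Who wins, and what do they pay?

#6 pays £7,550

Bids ranked: 7,550 (#6) > 7,550 (#56) > 7,250 (#42) > 5,575 (#27) > 5,350 (#25) > 1,225 (#41) > …
Tie at £7,550 → #6 wins by tie-break.
First-price: #6 pays what they bid, £7,550.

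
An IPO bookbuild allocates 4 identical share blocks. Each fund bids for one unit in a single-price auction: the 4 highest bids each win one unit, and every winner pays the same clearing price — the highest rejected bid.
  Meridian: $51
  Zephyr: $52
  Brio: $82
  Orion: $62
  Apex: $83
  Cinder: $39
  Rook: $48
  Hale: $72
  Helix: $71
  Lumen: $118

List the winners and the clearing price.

Lumen, Apex, Brio, Hale; each pays $71

Bids ranked high→low: 118 (Lumen), 83 (Apex), 82 (Brio), 72 (Hale), 71 (Helix), 62 (Orion), …
Top 4: Lumen, Apex, Brio, Hale.
Highest unsuccessful bid: $71 → clearing price.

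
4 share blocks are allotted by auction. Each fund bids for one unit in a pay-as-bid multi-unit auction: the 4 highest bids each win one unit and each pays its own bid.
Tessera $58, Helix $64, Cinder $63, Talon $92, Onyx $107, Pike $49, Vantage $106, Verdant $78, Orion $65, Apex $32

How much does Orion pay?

Ordering the bids: 107 (Onyx), 106 (Vantage), 92 (Talon), 78 (Verdant), 65 (Orion), 64 (Helix), …
Top 4: Onyx, Vantage, Talon, Verdant.
Orion does not win → $0.

Orion pays $0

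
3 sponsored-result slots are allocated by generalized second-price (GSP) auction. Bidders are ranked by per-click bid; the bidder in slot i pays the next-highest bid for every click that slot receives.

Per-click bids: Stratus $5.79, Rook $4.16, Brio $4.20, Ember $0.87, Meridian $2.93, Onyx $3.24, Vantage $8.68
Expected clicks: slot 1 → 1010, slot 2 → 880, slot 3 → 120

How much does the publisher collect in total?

Total revenue: $10043.10

Per-click bids in order: $8.68 (Vantage) > $5.79 (Stratus) > $4.20 (Brio) > $4.16 (Rook) > …
Slot 1: Vantage pays $5.79 × 1010 = $5847.90
Slot 2: Stratus pays $4.20 × 880 = $3696.00
Slot 3: Brio pays $4.16 × 120 = $499.20
Total = $10043.10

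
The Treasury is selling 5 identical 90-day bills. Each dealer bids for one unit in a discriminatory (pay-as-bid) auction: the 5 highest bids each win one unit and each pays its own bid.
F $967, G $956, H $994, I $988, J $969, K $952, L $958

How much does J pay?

Sorting: 994 (H), 988 (I), 969 (J), 967 (F), 958 (L), 956 (G), 952 (K)
Winners (5 units): H, I, J, F, L.
J wins → own bid $969.

J pays $969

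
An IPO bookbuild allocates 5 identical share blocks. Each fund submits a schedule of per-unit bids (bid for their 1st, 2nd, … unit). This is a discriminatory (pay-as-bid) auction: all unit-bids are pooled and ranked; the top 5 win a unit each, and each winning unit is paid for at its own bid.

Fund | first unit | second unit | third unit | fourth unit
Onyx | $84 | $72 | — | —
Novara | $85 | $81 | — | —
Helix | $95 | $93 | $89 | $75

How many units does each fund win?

Pooled unit-bids ranked (top 5): 95 (Helix-1), 93 (Helix-2), 89 (Helix-3), 85 (Novara-1), 84 (Onyx-1)
Next rejected bid: $81 (not a price — pay-as-bid).
Allocation: Helix 3, Novara 1, Onyx 1.

Helix 3, Novara 1, Onyx 1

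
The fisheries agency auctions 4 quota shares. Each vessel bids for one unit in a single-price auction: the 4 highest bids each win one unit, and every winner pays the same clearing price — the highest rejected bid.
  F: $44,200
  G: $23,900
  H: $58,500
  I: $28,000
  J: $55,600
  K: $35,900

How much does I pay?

I pays $0

Bids ranked high→low: 58,500 (H), 55,600 (J), 44,200 (F), 35,900 (K), 28,000 (I), 23,900 (G)
Top 4: H, J, F, K.
Highest unsuccessful bid: $28,000 → clearing price.
I does not win → pays $0.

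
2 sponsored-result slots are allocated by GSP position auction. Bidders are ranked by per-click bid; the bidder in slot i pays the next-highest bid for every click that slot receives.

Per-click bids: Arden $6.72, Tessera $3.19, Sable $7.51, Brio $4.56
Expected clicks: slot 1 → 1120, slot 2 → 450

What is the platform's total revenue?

Per-click bids in order: $7.51 (Sable) > $6.72 (Arden) > $4.56 (Brio) > …
Slot 1: Sable pays $6.72 × 1120 = $7526.40
Slot 2: Arden pays $4.56 × 450 = $2052.00
Total = $9578.40

Total revenue: $9578.40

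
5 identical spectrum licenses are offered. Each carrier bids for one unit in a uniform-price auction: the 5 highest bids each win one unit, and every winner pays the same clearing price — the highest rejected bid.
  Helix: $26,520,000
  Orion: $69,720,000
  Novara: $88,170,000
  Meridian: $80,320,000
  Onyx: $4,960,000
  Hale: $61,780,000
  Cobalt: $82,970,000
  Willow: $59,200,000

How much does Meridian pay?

Meridian pays $59,200,000

Sorting: 88,170,000 (Novara), 82,970,000 (Cobalt), 80,320,000 (Meridian), 69,720,000 (Orion), 61,780,000 (Hale), 59,200,000 (Willow), 26,520,000 (Helix), …
Top 5: Novara, Cobalt, Meridian, Orion, Hale.
First losing bid is Willow's $59,200,000, which sets the uniform price.
Meridian wins → pays $59,200,000.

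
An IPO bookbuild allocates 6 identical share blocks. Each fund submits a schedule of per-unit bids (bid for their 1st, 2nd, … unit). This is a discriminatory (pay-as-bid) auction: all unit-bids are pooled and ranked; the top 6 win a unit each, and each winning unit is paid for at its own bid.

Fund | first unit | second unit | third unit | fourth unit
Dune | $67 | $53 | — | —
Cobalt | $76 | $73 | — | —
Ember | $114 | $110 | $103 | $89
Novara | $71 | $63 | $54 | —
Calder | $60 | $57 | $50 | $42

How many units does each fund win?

All unit-bids, highest first — top 6: 114 (Ember-1), 110 (Ember-2), 103 (Ember-3), 89 (Ember-4), 76 (Cobalt-1), 73 (Cobalt-2)
Next rejected bid: $71 (not a price — pay-as-bid).
Allocation: Cobalt 2, Ember 4.

Cobalt 2, Ember 4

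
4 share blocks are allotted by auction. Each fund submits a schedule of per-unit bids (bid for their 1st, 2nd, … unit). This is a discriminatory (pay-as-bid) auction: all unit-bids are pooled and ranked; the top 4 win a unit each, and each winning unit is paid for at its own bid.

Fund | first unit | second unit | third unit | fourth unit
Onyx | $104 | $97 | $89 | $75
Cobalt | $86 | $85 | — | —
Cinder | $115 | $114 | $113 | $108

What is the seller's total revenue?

Merging the schedules and taking the best 4: 115 (Cinder-1), 114 (Cinder-2), 113 (Cinder-3), 108 (Cinder-4)
Next rejected bid: $104 (not a price — pay-as-bid).
Each winning unit pays its own bid.
Revenue = 115 + 114 + 113 + 108 = $450.

Total revenue: $450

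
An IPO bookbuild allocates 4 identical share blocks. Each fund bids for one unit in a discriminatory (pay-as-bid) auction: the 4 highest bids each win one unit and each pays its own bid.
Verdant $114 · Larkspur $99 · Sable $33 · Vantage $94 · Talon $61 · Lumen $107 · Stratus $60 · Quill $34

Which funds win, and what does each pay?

Ordering the bids: 114 (Verdant), 107 (Lumen), 99 (Larkspur), 94 (Vantage), 61 (Talon), 60 (Stratus), …
Top 4: Verdant, Lumen, Larkspur, Vantage.
Each winner pays its own bid: Verdant $114, Lumen $107, Larkspur $99, Vantage $94.

Verdant $114, Lumen $107, Larkspur $99, Vantage $94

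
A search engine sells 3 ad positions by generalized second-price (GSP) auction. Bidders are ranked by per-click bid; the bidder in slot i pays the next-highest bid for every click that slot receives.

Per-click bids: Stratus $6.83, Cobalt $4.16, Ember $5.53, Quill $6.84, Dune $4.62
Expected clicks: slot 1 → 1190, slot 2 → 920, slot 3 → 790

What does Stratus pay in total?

Stratus pays $5087.60

Sorting advertisers: $6.84 (Quill) > $6.83 (Stratus) > $5.53 (Ember) > $4.62 (Dune) > …
Stratus holds slot 2 → pays next bid $5.53 × 920 clicks = $5087.60.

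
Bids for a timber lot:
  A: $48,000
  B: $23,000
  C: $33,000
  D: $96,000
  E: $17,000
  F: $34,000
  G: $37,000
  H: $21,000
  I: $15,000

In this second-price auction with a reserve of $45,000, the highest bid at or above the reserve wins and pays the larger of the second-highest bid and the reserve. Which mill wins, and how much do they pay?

D pays $48,000

Bids in order: 96,000 (D) > 48,000 (A) > 37,000 (G) > 34,000 (F) > 33,000 (C) > 23,000 (B) > …
D has the top bid at or above the reserve ($96,000).
max(second-highest $48,000, reserve $45,000) = $48,000; the reserve does not bind.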